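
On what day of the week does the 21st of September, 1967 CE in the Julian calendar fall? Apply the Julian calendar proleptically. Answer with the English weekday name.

Wednesday

This is JDN 2439768 (4 October 1967 Gregorian).
Since JDN mod 7 = 2 (0 = Monday), the day is Wednesday.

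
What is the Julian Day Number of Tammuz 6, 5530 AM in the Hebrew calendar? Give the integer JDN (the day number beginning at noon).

In the Gregorian calendar the same day is 29 June 1770.
JDN 2400001 is 17 November 1858 CE (Gregorian), MJD 0; the target day is −32282 days from there, so JDN = 2367719.

2367719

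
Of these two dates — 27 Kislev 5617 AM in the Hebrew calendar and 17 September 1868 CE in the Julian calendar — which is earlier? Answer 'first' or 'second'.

first

First date → JDN 2399308; second date → JDN 2403605.
JDN 2399308 < JDN 2403605, so the first date is earlier.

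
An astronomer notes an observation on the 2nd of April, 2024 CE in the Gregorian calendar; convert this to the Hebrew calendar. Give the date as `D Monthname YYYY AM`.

Both dates share Julian Day Number 2460403; in the Hebrew calendar that is 23 Adar II 5784 AM.

23 Adar II 5784 AM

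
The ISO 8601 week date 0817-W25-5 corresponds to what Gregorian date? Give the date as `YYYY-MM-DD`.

0817-06-23

ISO week 1 of 817 is the week containing the first Thursday of 817.
Week 25, day 5 (Friday) lands on 0817-06-23.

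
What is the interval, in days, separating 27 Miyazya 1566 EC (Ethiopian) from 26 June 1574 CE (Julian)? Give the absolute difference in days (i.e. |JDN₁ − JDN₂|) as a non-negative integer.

65

First date → JDN 2296073; second date → JDN 2296138.
The interval is |2296073 − 2296138| = 65 days.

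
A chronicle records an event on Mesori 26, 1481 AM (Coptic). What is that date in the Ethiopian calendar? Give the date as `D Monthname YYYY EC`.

The source date corresponds to 30 August 1765 in the Gregorian calendar (JDN 2365955).
That day falls on 26 Nehase 1757 EC in the Ethiopian calendar.

26 Nehase 1757 EC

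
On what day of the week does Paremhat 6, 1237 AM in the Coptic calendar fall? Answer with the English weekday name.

Saturday

This is JDN 2276664 (12 March 1521 Gregorian).
Since JDN mod 7 = 5 (0 = Monday), the day is Saturday.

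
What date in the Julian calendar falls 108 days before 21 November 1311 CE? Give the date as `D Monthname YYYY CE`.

JDN of 21 November 1311 CE = 2200225.
2200225 − 108 = 2200117.
JDN 2200117 in the Julian calendar is 5 August 1311 CE.

5 August 1311 CE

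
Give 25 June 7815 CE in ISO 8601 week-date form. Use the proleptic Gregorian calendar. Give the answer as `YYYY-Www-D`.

7815-W25-7

The weekday is Sunday (ISO weekday 7).
That Sunday belongs to ISO week 25 of ISO year 7815.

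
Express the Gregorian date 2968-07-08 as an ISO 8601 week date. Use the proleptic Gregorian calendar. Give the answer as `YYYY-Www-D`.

2968-W27-5

The weekday is Friday (ISO weekday 5).
That Friday belongs to ISO week 27 of ISO year 2968.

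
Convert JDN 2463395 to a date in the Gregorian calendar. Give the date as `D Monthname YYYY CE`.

11 June 2032 CE

JDN 2451545 is 1 Jan 2000; 2463395 is +11850 days from there.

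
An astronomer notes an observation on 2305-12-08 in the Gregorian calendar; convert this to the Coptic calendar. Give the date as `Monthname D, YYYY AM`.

Both dates share Julian Day Number 2563285; in the Coptic calendar that is 26 Hathor 2022 AM.

Hathor 26, 2022 AM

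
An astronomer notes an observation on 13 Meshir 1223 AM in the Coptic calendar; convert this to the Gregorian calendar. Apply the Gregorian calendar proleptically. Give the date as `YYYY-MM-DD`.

Both dates share Julian Day Number 2271527; in the Gregorian calendar that is 17 February 1507 CE.

1507-02-17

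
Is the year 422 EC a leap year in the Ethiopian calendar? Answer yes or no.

no

422 mod 4 = 2; in the Ethiopian calendar a year is leap when year mod 4 = 3, so it is a common year.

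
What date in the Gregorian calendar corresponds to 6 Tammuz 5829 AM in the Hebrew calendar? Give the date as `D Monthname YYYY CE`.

25 June 2069 CE

Both dates share Julian Day Number 2476923; in the Gregorian calendar that is 25 June 2069 CE.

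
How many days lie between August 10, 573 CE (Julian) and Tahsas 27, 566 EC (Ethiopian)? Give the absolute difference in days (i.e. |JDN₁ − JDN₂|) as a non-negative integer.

135

JDN of the first date = 1930568.
JDN of the second date = 1930703.
|1930703 − 1930568| = 135.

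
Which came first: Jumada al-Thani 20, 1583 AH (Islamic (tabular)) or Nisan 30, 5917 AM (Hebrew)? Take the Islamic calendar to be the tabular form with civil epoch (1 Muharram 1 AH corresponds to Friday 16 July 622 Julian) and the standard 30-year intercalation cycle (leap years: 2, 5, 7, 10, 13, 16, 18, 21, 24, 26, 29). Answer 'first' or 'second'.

Converting both to JDN: 2509215 vs 2509017; the smaller is the second.

second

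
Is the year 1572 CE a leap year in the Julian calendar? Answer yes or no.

1572 mod 4 = 0, so it is a leap year in the Julian calendar.

yes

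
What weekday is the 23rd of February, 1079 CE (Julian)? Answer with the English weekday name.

This is JDN 2115216 (1 March 1079 Gregorian).
JDN 2115216 mod 7 = 5, and JDN 0 was a Monday, so this is a Saturday.

Saturday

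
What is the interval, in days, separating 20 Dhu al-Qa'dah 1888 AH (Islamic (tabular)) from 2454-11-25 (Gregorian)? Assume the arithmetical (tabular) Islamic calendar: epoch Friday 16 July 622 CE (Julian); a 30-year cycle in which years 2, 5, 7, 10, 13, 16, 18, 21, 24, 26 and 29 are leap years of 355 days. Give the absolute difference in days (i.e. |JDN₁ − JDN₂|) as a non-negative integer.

250

JDN of the first date = 2617444.
JDN of the second date = 2617694.
|2617694 − 2617444| = 250.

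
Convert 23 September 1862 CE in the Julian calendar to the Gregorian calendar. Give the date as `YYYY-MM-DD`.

1862-10-05

At this point the Julian calendar is 12 days behind the Gregorian.
23 September 1862 Julian + 12 days → 5 October 1862 Gregorian.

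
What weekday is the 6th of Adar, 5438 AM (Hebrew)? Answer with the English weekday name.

This is JDN 2333996 (28 February 1678 Gregorian).
2333996 ≡ 0 (mod 7); counting from Monday = 0 gives Monday.

Monday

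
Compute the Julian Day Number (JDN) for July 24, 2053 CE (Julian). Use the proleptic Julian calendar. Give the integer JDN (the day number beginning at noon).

2471121

Equivalently 6 August 2053 (Gregorian).
JDN 2451545 is 1 January 2000 CE (Gregorian); the target day is +19576 days from there, so JDN = 2471121.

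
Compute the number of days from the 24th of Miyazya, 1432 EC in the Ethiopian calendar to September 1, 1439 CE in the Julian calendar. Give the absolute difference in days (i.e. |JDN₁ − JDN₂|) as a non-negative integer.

JDN of the first date = 2247127.
JDN of the second date = 2246896.
|2246896 − 2247127| = 231.

231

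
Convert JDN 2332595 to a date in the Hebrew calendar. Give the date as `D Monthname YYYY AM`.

The Gregorian equivalent of JDN 2332595 is 29 April 1674.
In the Hebrew calendar that day is 23 Nisan 5434 AM.

23 Nisan 5434 AM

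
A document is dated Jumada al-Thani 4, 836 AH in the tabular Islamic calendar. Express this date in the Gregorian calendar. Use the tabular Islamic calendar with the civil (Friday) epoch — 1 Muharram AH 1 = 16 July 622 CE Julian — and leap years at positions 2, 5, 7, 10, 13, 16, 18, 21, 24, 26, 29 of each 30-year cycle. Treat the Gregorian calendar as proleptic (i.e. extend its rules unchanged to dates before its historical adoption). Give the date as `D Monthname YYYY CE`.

4 February 1433 CE

Julian Day Number of the source date = 2244487.
Converting JDN 2244487 to the Gregorian calendar gives 4 February 1433 CE.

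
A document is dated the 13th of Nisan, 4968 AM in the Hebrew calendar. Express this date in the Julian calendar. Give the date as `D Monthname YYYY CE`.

1 April 1208 CE

Julian Day Number of the source date = 2162371.
Converting JDN 2162371 to the Julian calendar gives 1 April 1208 CE.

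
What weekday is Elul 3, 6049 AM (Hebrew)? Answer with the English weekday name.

This is JDN 2557332 (20 August 2289 Gregorian).
2557332 ≡ 1 (mod 7); counting from Monday = 0 gives Tuesday.

Tuesday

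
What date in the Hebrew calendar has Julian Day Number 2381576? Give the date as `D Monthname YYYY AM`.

JDN 2381576 is 7 June 1808 in the Gregorian calendar.
In the Hebrew calendar that day is 12 Sivan 5568 AM.

12 Sivan 5568 AM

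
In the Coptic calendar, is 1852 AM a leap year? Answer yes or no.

1852 mod 4 = 0; in the Coptic calendar a year is leap when year mod 4 = 3, so it is a common year.

no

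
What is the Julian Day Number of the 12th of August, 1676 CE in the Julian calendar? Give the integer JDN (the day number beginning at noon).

In the Gregorian calendar the same day is 22 August 1676.
JDN 2451545 is 1 January 2000 CE (Gregorian); the target day is −118104 days from there, so JDN = 2333441.

2333441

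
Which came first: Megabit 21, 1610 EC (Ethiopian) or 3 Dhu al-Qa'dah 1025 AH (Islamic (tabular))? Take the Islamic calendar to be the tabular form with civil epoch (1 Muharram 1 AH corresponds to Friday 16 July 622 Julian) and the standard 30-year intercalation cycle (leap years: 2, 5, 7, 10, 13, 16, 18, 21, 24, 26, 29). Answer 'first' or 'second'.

Converting both to JDN: 2312108 vs 2311608; the smaller is the second.

second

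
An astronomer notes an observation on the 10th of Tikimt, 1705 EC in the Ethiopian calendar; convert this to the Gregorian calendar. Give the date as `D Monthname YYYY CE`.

18 October 1712 CE

Both dates share Julian Day Number 2346646; in the Gregorian calendar that is 18 October 1712 CE.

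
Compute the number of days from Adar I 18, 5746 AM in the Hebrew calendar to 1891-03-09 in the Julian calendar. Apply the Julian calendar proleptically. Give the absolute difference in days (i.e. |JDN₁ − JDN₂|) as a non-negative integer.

First date → JDN 2446489; second date → JDN 2411813.
The interval is |2446489 − 2411813| = 34676 days.

34676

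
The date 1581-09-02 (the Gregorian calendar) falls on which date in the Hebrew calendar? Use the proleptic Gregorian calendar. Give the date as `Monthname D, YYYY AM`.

Elul 24, 5341 AM

Julian Day Number of the source date = 2298753.
Converting JDN 2298753 to the Hebrew calendar gives 24 Elul 5341 AM.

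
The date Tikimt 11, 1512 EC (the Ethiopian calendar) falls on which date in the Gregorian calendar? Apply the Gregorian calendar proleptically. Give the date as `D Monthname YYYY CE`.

Julian Day Number of the source date = 2276154.
Converting JDN 2276154 to the Gregorian calendar gives 19 October 1519 CE.

19 October 1519 CE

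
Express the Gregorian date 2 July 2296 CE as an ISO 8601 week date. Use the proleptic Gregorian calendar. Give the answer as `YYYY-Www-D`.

The weekday is Thursday (ISO weekday 4).
That Thursday belongs to ISO week 27 of ISO year 2296.

2296-W27-4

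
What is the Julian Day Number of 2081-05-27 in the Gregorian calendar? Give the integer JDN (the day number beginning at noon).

JDN 2400001 is 17 November 1858 CE (Gregorian), MJD 0; the target day is +81276 days from there, so JDN = 2481277.

2481277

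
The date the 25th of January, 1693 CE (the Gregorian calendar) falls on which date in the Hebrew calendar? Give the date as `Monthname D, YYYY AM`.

Shevat 18, 5453 AM

Both dates share Julian Day Number 2339441; in the Hebrew calendar that is 18 Shevat 5453 AM.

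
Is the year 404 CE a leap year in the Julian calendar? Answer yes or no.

404 mod 4 = 0, so it is a leap year in the Julian calendar.

yes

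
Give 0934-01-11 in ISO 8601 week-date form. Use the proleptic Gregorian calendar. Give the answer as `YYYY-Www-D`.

0934-W02-1

The weekday is Monday (ISO weekday 1).
That Monday belongs to ISO week 2 of ISO year 934.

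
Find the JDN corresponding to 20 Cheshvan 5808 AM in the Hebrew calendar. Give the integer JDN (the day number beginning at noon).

Equivalently 9 November 2047 (Gregorian).
JDN 2299161 is 15 October 1582 CE (Gregorian); the target day is +169863 days from there, so JDN = 2469024.

2469024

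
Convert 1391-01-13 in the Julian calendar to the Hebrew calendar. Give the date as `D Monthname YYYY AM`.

7 Shevat 5151 AM

Both dates share Julian Day Number 2229133; in the Hebrew calendar that is 7 Shevat 5151 AM.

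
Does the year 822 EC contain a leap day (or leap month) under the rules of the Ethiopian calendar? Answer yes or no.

822 mod 4 = 2; in the Ethiopian calendar a year is leap when year mod 4 = 3, so it is a common year.

no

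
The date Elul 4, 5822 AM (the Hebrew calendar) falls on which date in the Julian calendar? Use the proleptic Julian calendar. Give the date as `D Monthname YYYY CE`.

27 August 2062 CE

Julian Day Number of the source date = 2474442.
Converting JDN 2474442 to the Julian calendar gives 27 August 2062 CE.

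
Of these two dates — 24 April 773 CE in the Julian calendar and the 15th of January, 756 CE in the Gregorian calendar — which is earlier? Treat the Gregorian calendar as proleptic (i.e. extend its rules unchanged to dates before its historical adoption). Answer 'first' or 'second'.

second

First date → JDN 2003510; second date → JDN 1997197.
JDN 1997197 < JDN 2003510, so the second date is earlier.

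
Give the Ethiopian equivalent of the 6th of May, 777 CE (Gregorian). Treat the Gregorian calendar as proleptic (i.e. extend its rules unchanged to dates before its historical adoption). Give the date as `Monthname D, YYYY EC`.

Julian Day Number of the source date = 2004979.
Converting JDN 2004979 to the Ethiopian calendar gives 7 Ginbot 769 EC.

Ginbot 7, 769 EC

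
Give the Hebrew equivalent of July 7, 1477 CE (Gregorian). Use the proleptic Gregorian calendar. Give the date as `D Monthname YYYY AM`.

Julian Day Number of the source date = 2260711.
Converting JDN 2260711 to the Hebrew calendar gives 17 Tammuz 5237 AM.

17 Tammuz 5237 AM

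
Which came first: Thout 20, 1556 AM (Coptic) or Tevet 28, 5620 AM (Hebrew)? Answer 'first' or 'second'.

First date → JDN 2393013; second date → JDN 2400433.
JDN 2393013 < JDN 2400433, so the first date is earlier.

first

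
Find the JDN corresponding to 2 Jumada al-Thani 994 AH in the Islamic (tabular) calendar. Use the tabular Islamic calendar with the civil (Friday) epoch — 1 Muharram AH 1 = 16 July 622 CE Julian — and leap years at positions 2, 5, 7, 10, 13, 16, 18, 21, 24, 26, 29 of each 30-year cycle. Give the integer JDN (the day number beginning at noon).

2300475

In the Gregorian calendar the same day is 21 May 1586.
JDN 2299161 is 15 October 1582 CE (Gregorian); the target day is +1314 days from there, so JDN = 2300475.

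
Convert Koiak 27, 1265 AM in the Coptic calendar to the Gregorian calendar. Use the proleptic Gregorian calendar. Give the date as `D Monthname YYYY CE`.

2 January 1549 CE

Both dates share Julian Day Number 2286822; in the Gregorian calendar that is 2 January 1549 CE.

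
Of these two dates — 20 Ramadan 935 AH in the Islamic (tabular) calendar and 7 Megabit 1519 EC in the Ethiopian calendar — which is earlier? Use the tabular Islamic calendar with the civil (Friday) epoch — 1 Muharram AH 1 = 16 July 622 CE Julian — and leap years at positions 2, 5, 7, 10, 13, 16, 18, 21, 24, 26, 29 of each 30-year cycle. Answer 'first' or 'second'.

second

The two dates have Julian Day Numbers 2279673 and 2278856 respectively.
Since 2278856 < 2279673, the second date comes first.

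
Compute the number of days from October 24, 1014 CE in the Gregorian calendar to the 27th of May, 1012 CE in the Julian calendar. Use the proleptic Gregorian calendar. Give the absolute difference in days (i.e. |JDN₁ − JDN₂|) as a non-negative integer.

874

JDN of the first date = 2091712.
JDN of the second date = 2090838.
|2090838 − 2091712| = 874.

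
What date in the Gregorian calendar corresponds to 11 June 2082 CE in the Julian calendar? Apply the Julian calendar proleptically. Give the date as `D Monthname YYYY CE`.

24 June 2082 CE

The Julian–Gregorian offset here is 13 days (Julian trailing).
11 June 2082 Julian + 13 days → 24 June 2082 Gregorian.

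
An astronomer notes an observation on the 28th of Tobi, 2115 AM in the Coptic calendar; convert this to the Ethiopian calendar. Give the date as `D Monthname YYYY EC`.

28 Tir 2391 EC

The source date corresponds to 8 February 2399 in the Gregorian calendar (JDN 2597315).
That day falls on 28 Tir 2391 EC in the Ethiopian calendar.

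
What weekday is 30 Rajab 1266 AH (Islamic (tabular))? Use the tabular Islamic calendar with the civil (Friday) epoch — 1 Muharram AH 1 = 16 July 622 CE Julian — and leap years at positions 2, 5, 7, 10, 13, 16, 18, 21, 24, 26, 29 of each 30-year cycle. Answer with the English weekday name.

Tuesday

This is JDN 2396920 (11 June 1850 Gregorian).
2396920 ≡ 1 (mod 7); counting from Monday = 0 gives Tuesday.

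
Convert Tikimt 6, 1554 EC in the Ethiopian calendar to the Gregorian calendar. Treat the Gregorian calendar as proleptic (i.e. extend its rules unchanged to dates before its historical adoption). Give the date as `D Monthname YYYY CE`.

13 October 1561 CE

Julian Day Number of the source date = 2291489.
Converting JDN 2291489 to the Gregorian calendar gives 13 October 1561 CE.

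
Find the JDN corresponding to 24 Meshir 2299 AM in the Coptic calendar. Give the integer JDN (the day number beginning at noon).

In the Gregorian calendar the same day is 7 March 2583.
JDN 2400001 is 17 November 1858 CE (Gregorian), MJD 0; the target day is +264546 days from there, so JDN = 2664547.

2664547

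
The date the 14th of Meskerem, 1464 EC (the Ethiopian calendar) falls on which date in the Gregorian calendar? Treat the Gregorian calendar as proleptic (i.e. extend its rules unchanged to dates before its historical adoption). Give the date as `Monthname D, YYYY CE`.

Julian Day Number of the source date = 2258595.
Converting JDN 2258595 to the Gregorian calendar gives 21 September 1471 CE.

September 21, 1471 CE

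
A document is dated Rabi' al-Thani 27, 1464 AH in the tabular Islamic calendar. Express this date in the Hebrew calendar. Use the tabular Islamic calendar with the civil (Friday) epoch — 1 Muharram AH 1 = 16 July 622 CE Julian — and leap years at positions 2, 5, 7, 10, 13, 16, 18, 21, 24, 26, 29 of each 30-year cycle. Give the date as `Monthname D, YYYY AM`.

The source date corresponds to 18 April 2042 in the Gregorian calendar (JDN 2466993).
That day falls on 28 Nisan 5802 AM in the Hebrew calendar.

Nisan 28, 5802 AM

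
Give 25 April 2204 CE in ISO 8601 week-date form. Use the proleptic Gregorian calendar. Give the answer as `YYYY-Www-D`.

The weekday is Wednesday (ISO weekday 3).
That Wednesday belongs to ISO week 17 of ISO year 2204.

2204-W17-3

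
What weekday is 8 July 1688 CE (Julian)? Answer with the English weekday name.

This is JDN 2337789 (18 July 1688 Gregorian).
Since JDN mod 7 = 6 (0 = Monday), the day is Sunday.

Sunday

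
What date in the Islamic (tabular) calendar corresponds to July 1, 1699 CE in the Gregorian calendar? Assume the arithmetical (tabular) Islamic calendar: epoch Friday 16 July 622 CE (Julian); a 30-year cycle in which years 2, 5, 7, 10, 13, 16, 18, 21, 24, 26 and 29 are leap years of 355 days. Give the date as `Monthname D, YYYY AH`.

Muharram 3, 1111 AH

Julian Day Number of the source date = 2341789.
Converting JDN 2341789 to the tabular Islamic calendar gives 3 Muharram 1111 AH.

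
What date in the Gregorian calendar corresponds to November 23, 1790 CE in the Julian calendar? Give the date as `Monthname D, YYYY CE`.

At this point the Julian calendar is 11 days behind the Gregorian.
23 November 1790 Julian + 11 days → 4 December 1790 Gregorian.

December 4, 1790 CE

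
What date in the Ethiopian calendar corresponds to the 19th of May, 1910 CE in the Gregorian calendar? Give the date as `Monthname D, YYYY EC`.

Julian Day Number of the source date = 2418811.
Converting JDN 2418811 to the Ethiopian calendar gives 11 Ginbot 1902 EC.

Ginbot 11, 1902 EC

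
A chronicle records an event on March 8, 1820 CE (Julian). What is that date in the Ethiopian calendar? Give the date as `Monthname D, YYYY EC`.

Megabit 12, 1812 EC

The source date corresponds to 20 March 1820 in the Gregorian calendar (JDN 2385880).
That day falls on 12 Megabit 1812 EC in the Ethiopian calendar.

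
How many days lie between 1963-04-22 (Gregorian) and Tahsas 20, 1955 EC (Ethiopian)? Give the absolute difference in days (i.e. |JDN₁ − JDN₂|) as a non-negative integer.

JDN of the first date = 2438142.
JDN of the second date = 2438028.
|2438028 − 2438142| = 114.

114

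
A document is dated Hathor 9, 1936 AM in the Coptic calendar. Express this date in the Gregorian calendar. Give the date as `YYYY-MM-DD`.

Julian Day Number of the source date = 2531857.
Converting JDN 2531857 to the Gregorian calendar gives 21 November 2219 CE.

2219-11-21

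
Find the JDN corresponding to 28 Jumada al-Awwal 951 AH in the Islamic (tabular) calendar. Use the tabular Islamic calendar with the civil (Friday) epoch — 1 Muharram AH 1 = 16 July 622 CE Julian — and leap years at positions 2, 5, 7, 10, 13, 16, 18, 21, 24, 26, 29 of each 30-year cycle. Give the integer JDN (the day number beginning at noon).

2285233

In the proleptic Gregorian calendar the same day is 27 August 1544.
JDN 2451545 is 1 January 2000 CE (Gregorian); the target day is −166312 days from there, so JDN = 2285233.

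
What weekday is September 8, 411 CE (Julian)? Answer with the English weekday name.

This is JDN 1871426 (9 September 411 Gregorian).
Since JDN mod 7 = 4 (0 = Monday), the day is Friday.

Friday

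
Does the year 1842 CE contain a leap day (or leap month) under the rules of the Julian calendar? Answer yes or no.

no

1842 mod 4 = 2, so it is a common year in the Julian calendar.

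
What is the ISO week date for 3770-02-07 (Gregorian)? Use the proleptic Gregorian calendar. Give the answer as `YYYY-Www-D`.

3770-W06-3

The weekday is Wednesday (ISO weekday 3).
That Wednesday belongs to ISO week 6 of ISO year 3770.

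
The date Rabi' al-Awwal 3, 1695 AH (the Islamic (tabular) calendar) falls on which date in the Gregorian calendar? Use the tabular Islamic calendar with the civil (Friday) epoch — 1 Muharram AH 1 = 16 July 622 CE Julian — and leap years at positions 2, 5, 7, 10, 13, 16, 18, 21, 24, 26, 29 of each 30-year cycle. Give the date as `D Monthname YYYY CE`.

Both dates share Julian Day Number 2548798; in the Gregorian calendar that is 9 April 2266 CE.

9 April 2266 CE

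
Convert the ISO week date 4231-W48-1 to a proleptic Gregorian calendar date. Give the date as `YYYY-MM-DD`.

4231-11-28

ISO week 1 of 4231 is the week containing the first Thursday of 4231.
Week 48, day 1 (Monday) lands on 4231-11-28.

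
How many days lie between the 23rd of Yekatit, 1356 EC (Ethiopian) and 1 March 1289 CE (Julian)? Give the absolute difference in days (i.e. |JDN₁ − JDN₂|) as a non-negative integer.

First date → JDN 2219307; second date → JDN 2191925.
The interval is |2219307 − 2191925| = 27382 days.

27382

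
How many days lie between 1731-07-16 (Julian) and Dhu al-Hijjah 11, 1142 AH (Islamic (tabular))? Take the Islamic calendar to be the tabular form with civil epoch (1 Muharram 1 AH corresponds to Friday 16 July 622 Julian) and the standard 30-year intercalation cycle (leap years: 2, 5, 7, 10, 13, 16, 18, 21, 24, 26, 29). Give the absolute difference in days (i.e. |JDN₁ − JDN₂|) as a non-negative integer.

JDN of the first date = 2353502.
JDN of the second date = 2353107.
|2353107 − 2353502| = 395.

395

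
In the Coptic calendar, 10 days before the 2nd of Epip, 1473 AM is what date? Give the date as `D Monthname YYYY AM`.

Counting 10 days back from JDN 2362979 reaches JDN 2362969, which is 22 Paoni 1473 AM.

22 Paoni 1473 AM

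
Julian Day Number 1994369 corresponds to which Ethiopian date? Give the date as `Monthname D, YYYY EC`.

Miyazya 19, 740 EC

The proleptic Gregorian equivalent of JDN 1994369 is 18 April 748.
In the Ethiopian calendar that day is Miyazya 19, 740 EC.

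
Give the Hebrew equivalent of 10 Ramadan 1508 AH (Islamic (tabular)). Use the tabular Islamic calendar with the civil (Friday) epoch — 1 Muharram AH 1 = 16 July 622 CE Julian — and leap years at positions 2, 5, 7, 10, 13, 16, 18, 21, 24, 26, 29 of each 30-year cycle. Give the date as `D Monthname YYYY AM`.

10 Iyar 5845 AM

The source date corresponds to 5 May 2085 in the Gregorian calendar (JDN 2482716).
That day falls on 10 Iyar 5845 AM in the Hebrew calendar.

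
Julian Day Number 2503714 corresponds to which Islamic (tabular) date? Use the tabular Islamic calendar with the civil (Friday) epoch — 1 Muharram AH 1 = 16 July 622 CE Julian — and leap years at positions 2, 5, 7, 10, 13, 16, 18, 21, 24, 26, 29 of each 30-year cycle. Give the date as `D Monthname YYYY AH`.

The Gregorian equivalent of JDN 2503714 is 1 November 2142.
In the tabular Islamic calendar that day is 12 Dhu al-Hijjah 1567 AH.

12 Dhu al-Hijjah 1567 AH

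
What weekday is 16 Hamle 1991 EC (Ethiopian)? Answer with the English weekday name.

Friday

In the Gregorian calendar this is 23 July 1999 (JDN 2451383).
2451383 ≡ 4 (mod 7); counting from Monday = 0 gives Friday.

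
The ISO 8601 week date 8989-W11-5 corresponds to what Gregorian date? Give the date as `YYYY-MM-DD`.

ISO week 1 of 8989 is the week containing the first Thursday of 8989.
Week 11, day 5 (Friday) lands on 8989-03-13.

8989-03-13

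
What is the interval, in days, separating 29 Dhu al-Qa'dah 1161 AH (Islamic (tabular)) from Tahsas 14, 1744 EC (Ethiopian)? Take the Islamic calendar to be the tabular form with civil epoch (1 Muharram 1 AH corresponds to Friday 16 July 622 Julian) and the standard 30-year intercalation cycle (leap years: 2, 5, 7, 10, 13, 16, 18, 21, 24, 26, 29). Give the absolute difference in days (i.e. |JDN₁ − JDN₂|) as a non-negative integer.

JDN of the first date = 2359828.
JDN of the second date = 2360955.
|2360955 − 2359828| = 1127.

1127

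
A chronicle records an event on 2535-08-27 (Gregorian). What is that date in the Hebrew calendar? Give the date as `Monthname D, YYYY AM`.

Both dates share Julian Day Number 2647188; in the Hebrew calendar that is 27 Av 6295 AM.

Av 27, 6295 AM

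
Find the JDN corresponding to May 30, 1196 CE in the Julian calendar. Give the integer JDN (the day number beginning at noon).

Equivalently 6 June 1196 (proleptic Gregorian).
JDN 2299161 is 15 October 1582 CE (Gregorian); the target day is −141114 days from there, so JDN = 2158047.

2158047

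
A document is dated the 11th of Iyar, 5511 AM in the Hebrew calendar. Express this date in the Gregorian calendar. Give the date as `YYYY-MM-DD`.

1751-05-06

Both dates share Julian Day Number 2360725; in the Gregorian calendar that is 6 May 1751 CE.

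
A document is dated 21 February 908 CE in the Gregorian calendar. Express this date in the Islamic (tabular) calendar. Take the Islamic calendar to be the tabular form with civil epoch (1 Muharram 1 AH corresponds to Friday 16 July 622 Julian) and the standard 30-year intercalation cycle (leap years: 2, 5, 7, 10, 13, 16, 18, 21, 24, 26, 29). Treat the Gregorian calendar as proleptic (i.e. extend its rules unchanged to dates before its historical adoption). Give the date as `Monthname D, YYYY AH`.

Jumada al-Awwal 10, 295 AH

Julian Day Number of the source date = 2052751.
Converting JDN 2052751 to the tabular Islamic calendar gives 10 Jumada al-Awwal 295 AH.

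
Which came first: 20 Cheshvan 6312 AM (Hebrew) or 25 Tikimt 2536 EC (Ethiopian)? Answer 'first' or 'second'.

Converting both to JDN: 2653117 vs 2650184; the smaller is the second.

second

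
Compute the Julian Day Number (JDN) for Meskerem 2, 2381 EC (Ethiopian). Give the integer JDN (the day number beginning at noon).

In the Gregorian calendar the same day is 15 September 2388.
JDN 2400001 is 17 November 1858 CE (Gregorian), MJD 0; the target day is +193516 days from there, so JDN = 2593517.

2593517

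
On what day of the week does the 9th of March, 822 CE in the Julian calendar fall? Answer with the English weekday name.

Equivalently 13 March 822 Gregorian, JDN 2021361.
2021361 ≡ 6 (mod 7); counting from Monday = 0 gives Sunday.

Sunday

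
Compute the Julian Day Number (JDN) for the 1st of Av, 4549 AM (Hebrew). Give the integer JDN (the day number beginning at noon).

In the proleptic Gregorian calendar the same day is 31 July 789.
JDN 2400001 is 17 November 1858 CE (Gregorian), MJD 0; the target day is −390553 days from there, so JDN = 2009448.

2009448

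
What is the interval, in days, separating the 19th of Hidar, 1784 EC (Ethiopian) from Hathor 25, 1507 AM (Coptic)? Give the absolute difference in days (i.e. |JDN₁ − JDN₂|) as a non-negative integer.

JDN of the first date = 2375540.
JDN of the second date = 2375180.
|2375180 − 2375540| = 360.

360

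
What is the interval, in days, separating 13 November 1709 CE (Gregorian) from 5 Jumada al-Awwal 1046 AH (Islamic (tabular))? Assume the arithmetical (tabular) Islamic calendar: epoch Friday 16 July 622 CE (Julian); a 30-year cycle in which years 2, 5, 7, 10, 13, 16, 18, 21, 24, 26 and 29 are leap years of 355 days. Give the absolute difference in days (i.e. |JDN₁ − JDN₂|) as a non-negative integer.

JDN of the first date = 2345576.
JDN of the second date = 2318875.
|2318875 − 2345576| = 26701.

26701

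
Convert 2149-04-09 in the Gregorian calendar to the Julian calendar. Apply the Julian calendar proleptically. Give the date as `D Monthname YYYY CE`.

26 March 2149 CE

At this point the Julian calendar is 14 days behind the Gregorian.
9 April 2149 Gregorian − 14 days → 26 March 2149 Julian.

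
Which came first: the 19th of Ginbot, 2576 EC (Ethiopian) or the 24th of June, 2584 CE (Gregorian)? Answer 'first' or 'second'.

first

The two dates have Julian Day Numbers 2664998 and 2665022 respectively.
Since 2664998 < 2665022, the first date comes first.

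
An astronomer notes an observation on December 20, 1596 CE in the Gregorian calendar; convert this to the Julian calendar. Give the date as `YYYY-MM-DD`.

At this point the Julian calendar is 10 days behind the Gregorian.
20 December 1596 Gregorian − 10 days → 10 December 1596 Julian.

1596-12-10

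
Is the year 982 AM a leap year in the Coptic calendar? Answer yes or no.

982 mod 4 = 2; in the Coptic calendar a year is leap when year mod 4 = 3, so it is a common year.

no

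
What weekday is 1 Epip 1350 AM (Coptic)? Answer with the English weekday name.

Equivalently 5 July 1634 Gregorian, JDN 2318052.
Since JDN mod 7 = 2 (0 = Monday), the day is Wednesday.

Wednesday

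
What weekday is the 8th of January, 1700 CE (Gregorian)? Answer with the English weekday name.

Friday

JDN 2341980 mod 7 = 4, and JDN 0 was a Monday, so this is a Friday.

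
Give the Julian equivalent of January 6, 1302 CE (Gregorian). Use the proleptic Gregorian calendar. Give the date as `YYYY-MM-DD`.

At this point the Julian calendar is 8 days behind the Gregorian.
6 January 1302 Gregorian − 8 days → 29 December 1301 Julian.

1301-12-29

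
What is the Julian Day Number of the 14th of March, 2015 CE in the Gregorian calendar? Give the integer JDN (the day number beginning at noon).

JDN 2299161 is 15 October 1582 CE (Gregorian); the target day is +157935 days from there, so JDN = 2457096.

2457096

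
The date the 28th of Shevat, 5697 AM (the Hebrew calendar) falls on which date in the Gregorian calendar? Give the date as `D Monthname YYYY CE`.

Both dates share Julian Day Number 2428574; in the Gregorian calendar that is 9 February 1937 CE.

9 February 1937 CE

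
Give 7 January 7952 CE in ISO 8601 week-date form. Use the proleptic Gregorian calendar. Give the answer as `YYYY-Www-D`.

7952-W02-1

The weekday is Monday (ISO weekday 1).
That Monday belongs to ISO week 2 of ISO year 7952.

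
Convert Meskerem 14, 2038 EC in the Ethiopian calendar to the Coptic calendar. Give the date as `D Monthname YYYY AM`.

Both dates share Julian Day Number 2468248; in the Coptic calendar that is 14 Thout 1762 AM.

14 Thout 1762 AM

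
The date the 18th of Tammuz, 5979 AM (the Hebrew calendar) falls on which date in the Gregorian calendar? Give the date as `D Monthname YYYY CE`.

Both dates share Julian Day Number 2531715; in the Gregorian calendar that is 2 July 2219 CE.

2 July 2219 CE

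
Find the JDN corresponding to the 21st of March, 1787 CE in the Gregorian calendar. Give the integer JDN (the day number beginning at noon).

JDN 2299161 is 15 October 1582 CE (Gregorian); the target day is +74667 days from there, so JDN = 2373828.

2373828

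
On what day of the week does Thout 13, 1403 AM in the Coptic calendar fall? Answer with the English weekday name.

Friday

This is JDN 2337122 (20 September 1686 Gregorian).
JDN 2337122 mod 7 = 4, and JDN 0 was a Monday, so this is a Friday.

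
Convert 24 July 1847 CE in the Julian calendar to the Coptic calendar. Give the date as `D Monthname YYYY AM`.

Julian Day Number of the source date = 2395879.
Converting JDN 2395879 to the Coptic calendar gives 30 Epip 1563 AM.

30 Epip 1563 AM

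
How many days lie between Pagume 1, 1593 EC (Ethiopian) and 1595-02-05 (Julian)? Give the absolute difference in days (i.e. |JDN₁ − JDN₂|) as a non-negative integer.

2392

JDN of the first date = 2306059.
JDN of the second date = 2303667.
|2303667 − 2306059| = 2392.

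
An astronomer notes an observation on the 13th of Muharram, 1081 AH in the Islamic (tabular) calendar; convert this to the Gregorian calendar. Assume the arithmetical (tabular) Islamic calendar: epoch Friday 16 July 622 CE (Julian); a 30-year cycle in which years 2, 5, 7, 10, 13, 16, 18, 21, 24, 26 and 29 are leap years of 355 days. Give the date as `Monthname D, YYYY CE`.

June 2, 1670 CE

Julian Day Number of the source date = 2331168.
Converting JDN 2331168 to the Gregorian calendar gives 2 June 1670 CE.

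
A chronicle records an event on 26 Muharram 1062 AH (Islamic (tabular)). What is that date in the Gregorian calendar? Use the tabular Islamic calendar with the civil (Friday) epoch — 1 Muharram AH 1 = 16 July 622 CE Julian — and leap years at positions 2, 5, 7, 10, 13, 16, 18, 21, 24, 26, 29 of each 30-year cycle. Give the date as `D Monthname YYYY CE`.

Both dates share Julian Day Number 2324448; in the Gregorian calendar that is 8 January 1652 CE.

8 January 1652 CE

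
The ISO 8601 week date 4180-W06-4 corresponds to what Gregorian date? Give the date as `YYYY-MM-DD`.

ISO week 1 of 4180 is the week containing the first Thursday of 4180.
Week 6, day 4 (Thursday) lands on 4180-02-10.

4180-02-10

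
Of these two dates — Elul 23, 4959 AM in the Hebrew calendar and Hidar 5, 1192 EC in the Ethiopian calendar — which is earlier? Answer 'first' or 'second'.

first

First date → JDN 2159251; second date → JDN 2159298.
JDN 2159251 < JDN 2159298, so the first date is earlier.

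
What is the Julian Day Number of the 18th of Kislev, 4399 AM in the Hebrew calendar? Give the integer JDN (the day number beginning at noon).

In the proleptic Gregorian calendar the same day is 3 December 638.
JDN 2451545 is 1 January 2000 CE (Gregorian); the target day is −497124 days from there, so JDN = 1954421.

1954421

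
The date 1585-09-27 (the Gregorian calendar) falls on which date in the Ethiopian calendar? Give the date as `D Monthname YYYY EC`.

20 Meskerem 1578 EC

Julian Day Number of the source date = 2300239.
Converting JDN 2300239 to the Ethiopian calendar gives 20 Meskerem 1578 EC.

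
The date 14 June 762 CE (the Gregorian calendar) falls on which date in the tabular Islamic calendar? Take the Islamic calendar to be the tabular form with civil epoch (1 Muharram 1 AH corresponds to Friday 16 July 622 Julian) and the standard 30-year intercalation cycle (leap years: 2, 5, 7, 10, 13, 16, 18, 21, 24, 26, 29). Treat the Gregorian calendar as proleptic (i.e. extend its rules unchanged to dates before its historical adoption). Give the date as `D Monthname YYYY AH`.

12 Rabi' al-Awwal 145 AH

Julian Day Number of the source date = 1999539.
Converting JDN 1999539 to the tabular Islamic calendar gives 12 Rabi' al-Awwal 145 AH.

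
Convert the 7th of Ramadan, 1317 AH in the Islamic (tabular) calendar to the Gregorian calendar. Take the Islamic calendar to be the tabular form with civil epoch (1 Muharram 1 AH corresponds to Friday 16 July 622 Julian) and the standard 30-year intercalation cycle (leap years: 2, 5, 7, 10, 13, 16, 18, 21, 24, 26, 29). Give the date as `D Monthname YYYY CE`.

Both dates share Julian Day Number 2415029; in the Gregorian calendar that is 9 January 1900 CE.

9 January 1900 CE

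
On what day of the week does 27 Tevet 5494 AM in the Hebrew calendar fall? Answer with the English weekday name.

Equivalently 2 January 1734 Gregorian, JDN 2354392.
2354392 ≡ 5 (mod 7); counting from Monday = 0 gives Saturday.

Saturday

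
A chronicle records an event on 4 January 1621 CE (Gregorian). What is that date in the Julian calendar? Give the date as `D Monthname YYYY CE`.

25 December 1620 CE

The Julian–Gregorian offset here is 10 days (Julian trailing).
4 January 1621 Gregorian − 10 days → 25 December 1620 Julian.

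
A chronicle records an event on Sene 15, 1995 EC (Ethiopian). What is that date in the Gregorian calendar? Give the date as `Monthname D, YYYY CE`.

June 22, 2003 CE

Both dates share Julian Day Number 2452813; in the Gregorian calendar that is 22 June 2003 CE.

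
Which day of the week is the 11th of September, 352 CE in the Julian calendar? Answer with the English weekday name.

In the proleptic Gregorian calendar this is 12 September 352 (JDN 1849880).
1849880 ≡ 4 (mod 7); counting from Monday = 0 gives Friday.

Friday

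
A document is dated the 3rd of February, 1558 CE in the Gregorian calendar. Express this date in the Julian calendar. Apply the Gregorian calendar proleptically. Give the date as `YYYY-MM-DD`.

1558-01-24

At this point the Julian calendar is 10 days behind the Gregorian.
3 February 1558 Gregorian − 10 days → 24 January 1558 Julian.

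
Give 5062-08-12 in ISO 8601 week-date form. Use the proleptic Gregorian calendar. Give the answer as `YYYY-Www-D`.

The weekday is Tuesday (ISO weekday 2).
That Tuesday belongs to ISO week 33 of ISO year 5062.

5062-W33-2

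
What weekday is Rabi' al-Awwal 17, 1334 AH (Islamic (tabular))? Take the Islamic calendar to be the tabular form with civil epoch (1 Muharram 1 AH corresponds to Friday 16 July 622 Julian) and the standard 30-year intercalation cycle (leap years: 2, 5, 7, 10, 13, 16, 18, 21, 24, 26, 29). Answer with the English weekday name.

Sunday

This is JDN 2420886 (23 January 1916 Gregorian).
JDN 2420886 mod 7 = 6, and JDN 0 was a Monday, so this is a Sunday.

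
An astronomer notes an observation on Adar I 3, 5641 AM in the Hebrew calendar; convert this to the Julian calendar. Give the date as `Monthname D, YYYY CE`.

Julian Day Number of the source date = 2408114.
Converting JDN 2408114 to the Julian calendar gives 21 January 1881 CE.

January 21, 1881 CE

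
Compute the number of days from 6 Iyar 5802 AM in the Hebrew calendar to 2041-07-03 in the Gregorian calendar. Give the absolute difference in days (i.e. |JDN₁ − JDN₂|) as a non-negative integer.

297

JDN of the first date = 2467001.
JDN of the second date = 2466704.
|2466704 − 2467001| = 297.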